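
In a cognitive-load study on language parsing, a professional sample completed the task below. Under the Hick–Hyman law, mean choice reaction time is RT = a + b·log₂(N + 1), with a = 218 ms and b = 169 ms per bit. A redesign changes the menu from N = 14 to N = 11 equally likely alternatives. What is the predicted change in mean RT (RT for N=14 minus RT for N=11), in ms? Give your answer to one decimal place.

54.4

RT(14) = 218 + 169·log₂(15) = 218 + 169·3.9069 = 878.2661 ms.
RT(11) = 218 + 169·log₂(12) = 218 + 169·3.5850 = 823.8650 ms.
Difference = 878.2661 − 823.8650 = 54.4011 ≈ 54.4 ms.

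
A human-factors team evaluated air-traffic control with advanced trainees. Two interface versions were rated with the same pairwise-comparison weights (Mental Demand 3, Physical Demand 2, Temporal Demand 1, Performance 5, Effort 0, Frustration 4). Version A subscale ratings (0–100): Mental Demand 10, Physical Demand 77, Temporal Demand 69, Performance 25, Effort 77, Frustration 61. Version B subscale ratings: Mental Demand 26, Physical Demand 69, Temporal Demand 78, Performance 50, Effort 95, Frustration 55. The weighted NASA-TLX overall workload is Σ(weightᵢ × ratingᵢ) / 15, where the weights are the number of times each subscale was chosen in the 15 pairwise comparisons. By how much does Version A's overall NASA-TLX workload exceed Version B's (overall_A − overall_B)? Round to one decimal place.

-9.5

Version A weighted sum = 3·10 + 2·77 + 1·69 + 5·25 + 0·77 + 4·61 = 30 + 154 + 69 + 125 + 0 + 244 = 622; overall_A = 622/15 = 41.4667.
Version B weighted sum = 3·26 + 2·69 + 1·78 + 5·50 + 0·95 + 4·55 = 78 + 138 + 78 + 250 + 0 + 220 = 764; overall_B = 764/15 = 50.9333.
Difference = 41.4667 − 50.9333 = -9.4666 ≈ -9.5.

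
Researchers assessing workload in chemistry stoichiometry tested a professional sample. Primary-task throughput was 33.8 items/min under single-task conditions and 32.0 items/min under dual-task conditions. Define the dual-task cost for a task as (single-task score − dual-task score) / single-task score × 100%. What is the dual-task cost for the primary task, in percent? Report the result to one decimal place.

Cost = (33.8 − 32.0) / 33.8 × 100%
     = 1.8000 / 33.8 × 100% = 5.3254%.
≈ 5.3%.

5.3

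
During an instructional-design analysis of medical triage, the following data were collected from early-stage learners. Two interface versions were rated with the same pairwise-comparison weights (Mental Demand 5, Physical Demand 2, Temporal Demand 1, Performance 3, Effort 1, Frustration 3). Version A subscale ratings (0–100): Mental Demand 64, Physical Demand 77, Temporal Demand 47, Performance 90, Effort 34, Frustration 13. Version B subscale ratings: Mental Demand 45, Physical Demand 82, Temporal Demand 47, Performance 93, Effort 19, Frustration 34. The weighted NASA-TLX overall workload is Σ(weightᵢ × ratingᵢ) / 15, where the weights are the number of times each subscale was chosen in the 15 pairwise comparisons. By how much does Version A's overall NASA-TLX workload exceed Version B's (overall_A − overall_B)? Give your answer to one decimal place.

1.9

Version A weighted sum = 5·64 + 2·77 + 1·47 + 3·90 + 1·34 + 3·13 = 320 + 154 + 47 + 270 + 34 + 39 = 864; overall_A = 864/15 = 57.6000.
Version B weighted sum = 5·45 + 2·82 + 1·47 + 3·93 + 1·19 + 3·34 = 225 + 164 + 47 + 279 + 19 + 102 = 836; overall_B = 836/15 = 55.7333.
Difference = 57.6000 − 55.7333 = 1.8667 ≈ 1.9.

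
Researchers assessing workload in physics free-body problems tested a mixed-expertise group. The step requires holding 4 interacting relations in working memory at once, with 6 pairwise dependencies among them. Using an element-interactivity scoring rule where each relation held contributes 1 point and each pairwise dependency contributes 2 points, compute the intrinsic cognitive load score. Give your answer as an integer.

16

Element contribution: 4 × 1 = 4.
Interaction contribution: 6 × 2 = 12.
Intrinsic load = 4 + 12 = 16.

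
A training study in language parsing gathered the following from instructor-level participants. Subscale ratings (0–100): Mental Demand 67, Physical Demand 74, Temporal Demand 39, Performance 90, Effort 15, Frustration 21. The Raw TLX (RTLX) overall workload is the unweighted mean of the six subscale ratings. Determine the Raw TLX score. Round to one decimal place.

51.0

Sum of ratings = 67 + 74 + 39 + 90 + 15 + 21 = 306.
RTLX = 306 / 6 = 51.0000 ≈ 51.0.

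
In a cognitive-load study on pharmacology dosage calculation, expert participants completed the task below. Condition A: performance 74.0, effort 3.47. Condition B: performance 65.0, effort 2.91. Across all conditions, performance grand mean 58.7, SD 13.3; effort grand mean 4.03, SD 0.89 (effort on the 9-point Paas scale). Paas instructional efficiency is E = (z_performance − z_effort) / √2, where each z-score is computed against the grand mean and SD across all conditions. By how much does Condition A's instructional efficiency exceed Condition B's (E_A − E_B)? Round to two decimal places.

0.03

Condition A: z_P = (74.0 − 58.7)/13.3 = 1.1504; z_E = (3.47 − 4.03)/0.89 = -0.6292; E_A = (1.1504 − (-0.6292))/√2 = 1.2584.
Condition B: z_P = (65.0 − 58.7)/13.3 = 0.4737; z_E = (2.91 − 4.03)/0.89 = -1.2584; E_B = (0.4737 − (-1.2584))/√2 = 1.2248.
E_A − E_B = 1.2584 − 1.2248 = 0.0336 ≈ 0.03.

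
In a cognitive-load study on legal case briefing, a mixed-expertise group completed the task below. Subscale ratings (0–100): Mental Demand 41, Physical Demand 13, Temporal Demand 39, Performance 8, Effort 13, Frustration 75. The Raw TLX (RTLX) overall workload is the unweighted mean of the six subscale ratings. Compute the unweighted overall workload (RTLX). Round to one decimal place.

31.5

Sum of ratings = 41 + 13 + 39 + 8 + 13 + 75 = 189.
RTLX = 189 / 6 = 31.5000 ≈ 31.5.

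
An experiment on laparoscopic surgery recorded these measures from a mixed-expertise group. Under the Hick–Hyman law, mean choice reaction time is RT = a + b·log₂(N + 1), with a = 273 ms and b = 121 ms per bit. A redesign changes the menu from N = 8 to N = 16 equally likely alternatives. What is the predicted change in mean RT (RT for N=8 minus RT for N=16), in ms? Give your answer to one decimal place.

-111.0

RT(8) = 273 + 121·log₂(9) = 273 + 121·3.1699 = 656.5579 ms.
RT(16) = 273 + 121·log₂(17) = 273 + 121·4.0875 = 767.5875 ms.
Difference = 656.5579 − 767.5875 = -111.0296 ≈ -111.0 ms.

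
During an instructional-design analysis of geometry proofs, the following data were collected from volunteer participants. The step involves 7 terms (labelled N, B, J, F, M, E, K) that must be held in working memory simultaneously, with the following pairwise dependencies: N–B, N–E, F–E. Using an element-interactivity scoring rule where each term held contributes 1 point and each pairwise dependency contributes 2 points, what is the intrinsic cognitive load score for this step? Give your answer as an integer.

13

Count of terms held simultaneously: 7.
Count of pairwise dependencies listed: 3.
Element contribution: 7 × 1 = 7.
Interaction contribution: 3 × 2 = 6.
Intrinsic load = 7 + 6 = 13.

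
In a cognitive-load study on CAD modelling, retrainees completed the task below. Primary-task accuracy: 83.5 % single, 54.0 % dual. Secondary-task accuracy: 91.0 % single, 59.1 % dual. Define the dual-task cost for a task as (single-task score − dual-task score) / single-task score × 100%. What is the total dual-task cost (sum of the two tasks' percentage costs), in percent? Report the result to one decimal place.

70.4

Primary cost = (83.5 − 54.0) / 83.5 × 100% = 35.3293%.
Secondary cost = (91.0 − 59.1) / 91.0 × 100% = 35.0549%.
Total = 35.3293% + 35.0549% = 70.3842% ≈ 70.4%.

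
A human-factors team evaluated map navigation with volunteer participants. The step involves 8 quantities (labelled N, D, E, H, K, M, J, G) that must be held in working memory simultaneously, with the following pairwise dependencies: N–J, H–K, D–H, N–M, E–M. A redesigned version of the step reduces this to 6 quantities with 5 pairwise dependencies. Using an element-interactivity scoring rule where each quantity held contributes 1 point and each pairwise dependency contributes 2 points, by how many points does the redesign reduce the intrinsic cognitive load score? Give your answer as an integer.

Original: 8 × 1 + 5 × 2 = 8 + 10 = 18.
Redesigned: 6 × 1 + 5 × 2 = 6 + 10 = 16.
Reduction = 18 − 16 = 2.

2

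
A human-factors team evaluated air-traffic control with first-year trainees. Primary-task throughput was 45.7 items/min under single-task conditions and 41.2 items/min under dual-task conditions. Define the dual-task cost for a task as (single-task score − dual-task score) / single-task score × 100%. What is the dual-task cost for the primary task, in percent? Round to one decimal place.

9.8

Cost = (45.7 − 41.2) / 45.7 × 100%
     = 4.5000 / 45.7 × 100% = 9.8468%.
≈ 9.8%.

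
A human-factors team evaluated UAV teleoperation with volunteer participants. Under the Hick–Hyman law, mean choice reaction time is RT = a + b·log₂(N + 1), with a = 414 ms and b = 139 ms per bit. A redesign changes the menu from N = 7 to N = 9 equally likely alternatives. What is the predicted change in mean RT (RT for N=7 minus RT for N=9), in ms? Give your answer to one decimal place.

RT(7) = 414 + 139·log₂(8) = 414 + 139·3.0000 = 831.0000 ms.
RT(9) = 414 + 139·log₂(10) = 414 + 139·3.3219 = 875.7441 ms.
Difference = 831.0000 − 875.7441 = -44.7441 ≈ -44.7 ms.

-44.7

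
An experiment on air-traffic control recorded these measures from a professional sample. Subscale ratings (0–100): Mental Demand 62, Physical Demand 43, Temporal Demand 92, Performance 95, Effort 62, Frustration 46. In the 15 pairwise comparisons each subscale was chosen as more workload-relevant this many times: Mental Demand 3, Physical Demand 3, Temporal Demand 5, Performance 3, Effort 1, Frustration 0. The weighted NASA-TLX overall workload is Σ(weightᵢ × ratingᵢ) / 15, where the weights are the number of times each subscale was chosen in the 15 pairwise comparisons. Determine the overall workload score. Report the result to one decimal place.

74.8

The tallies are the weights (they sum to 15).
Weighted sum = 3·62 + 3·43 + 5·92 + 3·95 + 1·62 + 0·46
            = 186 + 129 + 460 + 285 + 62 + 0 = 1122.
Overall workload = 1122 / 15 = 74.8000 ≈ 74.8.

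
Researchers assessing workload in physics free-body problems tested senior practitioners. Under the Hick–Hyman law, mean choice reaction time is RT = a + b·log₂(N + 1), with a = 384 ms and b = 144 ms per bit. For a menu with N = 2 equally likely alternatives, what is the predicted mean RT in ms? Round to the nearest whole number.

612

log₂(2 + 1) = log₂(3) = 1.5850.
RT = 384 + 144 × 1.5850 = 384 + 228.2400 = 612.2400 ms.
≈ 612 ms.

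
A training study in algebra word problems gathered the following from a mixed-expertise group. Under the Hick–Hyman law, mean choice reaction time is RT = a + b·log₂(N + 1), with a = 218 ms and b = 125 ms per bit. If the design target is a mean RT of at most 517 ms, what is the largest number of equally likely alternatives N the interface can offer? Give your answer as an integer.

Set 218 + 125·log₂(N + 1) ≤ 517.
log₂(N + 1) ≤ (517 − 218) / 125 = 2.3920.
N + 1 ≤ 2^2.3920 = 5.2488.
N ≤ 4.2488, so the largest integer N is 4.

4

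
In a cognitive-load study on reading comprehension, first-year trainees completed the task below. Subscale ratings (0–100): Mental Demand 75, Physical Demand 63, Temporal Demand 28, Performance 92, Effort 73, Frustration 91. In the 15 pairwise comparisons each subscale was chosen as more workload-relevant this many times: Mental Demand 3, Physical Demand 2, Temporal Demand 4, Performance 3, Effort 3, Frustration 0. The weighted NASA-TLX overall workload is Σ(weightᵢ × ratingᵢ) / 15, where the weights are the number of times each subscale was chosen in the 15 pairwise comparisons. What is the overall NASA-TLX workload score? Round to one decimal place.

63.9

The tallies are the weights (they sum to 15).
Weighted sum = 3·75 + 2·63 + 4·28 + 3·92 + 3·73 + 0·91
            = 225 + 126 + 112 + 276 + 219 + 0 = 958.
Overall workload = 958 / 15 = 63.8667 ≈ 63.9.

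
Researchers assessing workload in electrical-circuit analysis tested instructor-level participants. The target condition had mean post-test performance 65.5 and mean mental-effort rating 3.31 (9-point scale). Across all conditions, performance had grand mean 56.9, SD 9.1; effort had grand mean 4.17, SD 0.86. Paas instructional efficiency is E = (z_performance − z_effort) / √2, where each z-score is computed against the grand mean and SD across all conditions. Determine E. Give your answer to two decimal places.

z_performance = (65.5 − 56.9) / 9.1 = 8.6000 / 9.1 = 0.9451.
z_effort = (3.31 − 4.17) / 0.86 = -0.8600 / 0.86 = -1.0000.
z_P − z_E = 0.9451 − (-1.0000) = 1.9451.
E = 1.9451 / √2 = 1.9451 / 1.41421 = 1.3754 ≈ 1.38.

1.38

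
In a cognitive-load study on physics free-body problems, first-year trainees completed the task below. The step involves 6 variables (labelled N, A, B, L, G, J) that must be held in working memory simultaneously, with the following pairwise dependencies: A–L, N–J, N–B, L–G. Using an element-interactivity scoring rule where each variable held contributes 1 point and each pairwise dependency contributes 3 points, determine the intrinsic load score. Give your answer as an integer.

18

Count of variables held simultaneously: 6.
Count of pairwise dependencies listed: 4.
Element contribution: 6 × 1 = 6.
Interaction contribution: 4 × 3 = 12.
Intrinsic load = 6 + 12 = 18.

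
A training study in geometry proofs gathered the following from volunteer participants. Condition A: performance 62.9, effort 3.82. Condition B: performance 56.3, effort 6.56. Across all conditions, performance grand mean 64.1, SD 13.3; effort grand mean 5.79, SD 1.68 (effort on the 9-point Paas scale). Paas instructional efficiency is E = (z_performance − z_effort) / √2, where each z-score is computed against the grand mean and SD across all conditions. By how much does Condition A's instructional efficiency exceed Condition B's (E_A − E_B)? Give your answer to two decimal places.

Condition A: z_P = (62.9 − 64.1)/13.3 = -0.0902; z_E = (3.82 − 5.79)/1.68 = -1.1726; E_A = (-0.0902 − (-1.1726))/√2 = 0.7654.
Condition B: z_P = (56.3 − 64.1)/13.3 = -0.5865; z_E = (6.56 − 5.79)/1.68 = 0.4583; E_B = (-0.5865 − 0.4583)/√2 = -0.7388.
E_A − E_B = 0.7654 − (-0.7388) = 1.5042 ≈ 1.50.

1.50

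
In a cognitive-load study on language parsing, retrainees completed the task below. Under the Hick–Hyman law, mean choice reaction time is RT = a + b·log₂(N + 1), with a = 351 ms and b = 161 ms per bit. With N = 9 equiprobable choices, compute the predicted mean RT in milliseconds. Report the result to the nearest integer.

886

log₂(9 + 1) = log₂(10) = 3.3219.
RT = 351 + 161 × 3.3219 = 351 + 534.8259 = 885.8259 ms.
≈ 886 ms.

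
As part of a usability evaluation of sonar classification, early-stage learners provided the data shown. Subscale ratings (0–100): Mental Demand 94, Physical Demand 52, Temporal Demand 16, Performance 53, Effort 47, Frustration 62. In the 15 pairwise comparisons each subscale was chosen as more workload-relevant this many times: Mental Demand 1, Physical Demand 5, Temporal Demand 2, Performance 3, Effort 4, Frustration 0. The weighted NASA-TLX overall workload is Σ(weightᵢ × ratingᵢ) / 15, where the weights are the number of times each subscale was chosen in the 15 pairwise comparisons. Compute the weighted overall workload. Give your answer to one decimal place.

48.9

The tallies are the weights (they sum to 15).
Weighted sum = 1·94 + 5·52 + 2·16 + 3·53 + 4·47 + 0·62
            = 94 + 260 + 32 + 159 + 188 + 0 = 733.
Overall workload = 733 / 15 = 48.8667 ≈ 48.9.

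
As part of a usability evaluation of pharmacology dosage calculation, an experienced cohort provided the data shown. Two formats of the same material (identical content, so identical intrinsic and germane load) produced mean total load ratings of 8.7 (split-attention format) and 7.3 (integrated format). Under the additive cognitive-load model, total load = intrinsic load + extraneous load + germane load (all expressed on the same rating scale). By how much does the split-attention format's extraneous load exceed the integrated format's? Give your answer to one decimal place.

Intrinsic and germane load are equal across formats, so the difference in total load equals the difference in extraneous load.
Extraneous-load difference = 8.7 − 7.3 = 1.4.

1.4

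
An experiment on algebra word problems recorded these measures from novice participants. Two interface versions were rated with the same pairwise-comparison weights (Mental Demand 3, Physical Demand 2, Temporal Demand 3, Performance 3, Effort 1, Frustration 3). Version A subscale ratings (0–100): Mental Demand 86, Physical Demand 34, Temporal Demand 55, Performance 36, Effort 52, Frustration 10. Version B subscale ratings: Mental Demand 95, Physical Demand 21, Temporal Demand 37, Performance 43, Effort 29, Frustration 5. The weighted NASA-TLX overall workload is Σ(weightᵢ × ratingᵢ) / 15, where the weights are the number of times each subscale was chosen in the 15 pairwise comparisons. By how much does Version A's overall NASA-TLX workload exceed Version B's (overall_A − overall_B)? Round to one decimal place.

4.7

Version A weighted sum = 3·86 + 2·34 + 3·55 + 3·36 + 1·52 + 3·10 = 258 + 68 + 165 + 108 + 52 + 30 = 681; overall_A = 681/15 = 45.4000.
Version B weighted sum = 3·95 + 2·21 + 3·37 + 3·43 + 1·29 + 3·5 = 285 + 42 + 111 + 129 + 29 + 15 = 611; overall_B = 611/15 = 40.7333.
Difference = 45.4000 − 40.7333 = 4.6667 ≈ 4.7.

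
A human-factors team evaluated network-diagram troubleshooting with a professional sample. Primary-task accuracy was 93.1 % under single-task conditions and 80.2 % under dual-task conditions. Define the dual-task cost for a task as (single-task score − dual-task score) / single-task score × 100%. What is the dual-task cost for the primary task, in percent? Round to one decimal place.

13.9

Cost = (93.1 − 80.2) / 93.1 × 100%
     = 12.9000 / 93.1 × 100% = 13.8561%.
≈ 13.9%.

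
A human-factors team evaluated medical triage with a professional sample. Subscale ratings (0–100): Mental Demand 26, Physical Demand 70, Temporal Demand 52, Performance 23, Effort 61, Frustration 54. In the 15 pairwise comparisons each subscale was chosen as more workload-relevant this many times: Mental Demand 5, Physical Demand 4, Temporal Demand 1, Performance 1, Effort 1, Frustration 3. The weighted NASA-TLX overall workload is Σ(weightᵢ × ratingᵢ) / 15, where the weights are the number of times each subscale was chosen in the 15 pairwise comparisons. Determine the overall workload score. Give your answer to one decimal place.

The tallies are the weights (they sum to 15).
Weighted sum = 5·26 + 4·70 + 1·52 + 1·23 + 1·61 + 3·54
            = 130 + 280 + 52 + 23 + 61 + 162 = 708.
Overall workload = 708 / 15 = 47.2000 ≈ 47.2.

47.2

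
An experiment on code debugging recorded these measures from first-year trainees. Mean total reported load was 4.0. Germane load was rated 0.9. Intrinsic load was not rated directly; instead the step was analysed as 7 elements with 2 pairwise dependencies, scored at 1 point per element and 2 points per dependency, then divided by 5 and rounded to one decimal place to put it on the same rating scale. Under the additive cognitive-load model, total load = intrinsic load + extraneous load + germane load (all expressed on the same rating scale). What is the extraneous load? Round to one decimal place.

0.9

Intrinsic (element-interactivity): (7 × 1 + 2 × 2) / 5 = 11 / 5 = 2.2000 → 2.2.
extraneous load = total − intrinsic − germane
             = 4.0 − 2.2 − 0.9 = 0.9.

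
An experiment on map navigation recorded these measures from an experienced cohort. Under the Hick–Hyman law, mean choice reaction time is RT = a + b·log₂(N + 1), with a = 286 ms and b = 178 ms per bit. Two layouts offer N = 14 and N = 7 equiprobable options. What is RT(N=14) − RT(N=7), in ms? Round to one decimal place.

RT(14) = 286 + 178·log₂(15) = 286 + 178·3.9069 = 981.4282 ms.
RT(7) = 286 + 178·log₂(8) = 286 + 178·3.0000 = 820.0000 ms.
Difference = 981.4282 − 820.0000 = 161.4282 ≈ 161.4 ms.

161.4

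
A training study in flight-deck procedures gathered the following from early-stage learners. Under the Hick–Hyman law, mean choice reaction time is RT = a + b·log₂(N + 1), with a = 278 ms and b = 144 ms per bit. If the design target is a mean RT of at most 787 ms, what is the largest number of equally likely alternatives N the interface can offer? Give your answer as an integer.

10

Set 278 + 144·log₂(N + 1) ≤ 787.
log₂(N + 1) ≤ (787 − 278) / 144 = 3.5347.
N + 1 ≤ 2^3.5347 = 11.5891.
N ≤ 10.5891, so the largest integer N is 10.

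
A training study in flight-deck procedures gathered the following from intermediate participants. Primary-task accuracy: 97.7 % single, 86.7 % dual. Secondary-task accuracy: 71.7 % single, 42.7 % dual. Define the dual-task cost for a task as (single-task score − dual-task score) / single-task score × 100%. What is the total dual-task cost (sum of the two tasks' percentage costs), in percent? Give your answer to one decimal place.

Primary cost = (97.7 − 86.7) / 97.7 × 100% = 11.2590%.
Secondary cost = (71.7 − 42.7) / 71.7 × 100% = 40.4463%.
Total = 11.2590% + 40.4463% = 51.7053% ≈ 51.7%.

51.7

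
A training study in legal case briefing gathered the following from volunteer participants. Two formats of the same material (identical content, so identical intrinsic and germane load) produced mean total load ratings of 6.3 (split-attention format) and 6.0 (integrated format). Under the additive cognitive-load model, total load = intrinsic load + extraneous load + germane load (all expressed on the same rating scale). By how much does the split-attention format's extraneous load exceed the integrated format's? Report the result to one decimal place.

Intrinsic and germane load are equal across formats, so the difference in total load equals the difference in extraneous load.
Extraneous-load difference = 6.3 − 6.0 = 0.3.

0.3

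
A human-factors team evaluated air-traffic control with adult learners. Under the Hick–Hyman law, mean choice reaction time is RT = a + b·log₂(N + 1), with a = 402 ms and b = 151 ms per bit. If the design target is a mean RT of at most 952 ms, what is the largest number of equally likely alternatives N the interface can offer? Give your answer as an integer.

Set 402 + 151·log₂(N + 1) ≤ 952.
log₂(N + 1) ≤ (952 − 402) / 151 = 3.6424.
N + 1 ≤ 2^3.6424 = 12.4874.
N ≤ 11.4874, so the largest integer N is 11.

11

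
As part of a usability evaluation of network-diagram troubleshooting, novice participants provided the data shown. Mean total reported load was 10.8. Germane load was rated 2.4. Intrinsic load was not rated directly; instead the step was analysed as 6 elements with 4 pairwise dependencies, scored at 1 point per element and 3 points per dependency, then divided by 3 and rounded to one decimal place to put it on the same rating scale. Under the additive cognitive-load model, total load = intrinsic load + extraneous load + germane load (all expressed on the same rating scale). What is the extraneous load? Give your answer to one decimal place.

Intrinsic (element-interactivity): (6 × 1 + 4 × 3) / 3 = 18 / 3 = 6.0000 → 6.0.
extraneous load = total − intrinsic − germane
             = 10.8 − 6.0 − 2.4 = 2.4.

2.4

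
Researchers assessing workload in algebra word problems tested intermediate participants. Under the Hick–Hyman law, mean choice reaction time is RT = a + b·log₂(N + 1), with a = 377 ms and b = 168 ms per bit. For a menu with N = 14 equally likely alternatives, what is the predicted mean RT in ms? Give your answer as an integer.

1033

log₂(14 + 1) = log₂(15) = 3.9069.
RT = 377 + 168 × 3.9069 = 377 + 656.3592 = 1033.3592 ms.
≈ 1033 ms.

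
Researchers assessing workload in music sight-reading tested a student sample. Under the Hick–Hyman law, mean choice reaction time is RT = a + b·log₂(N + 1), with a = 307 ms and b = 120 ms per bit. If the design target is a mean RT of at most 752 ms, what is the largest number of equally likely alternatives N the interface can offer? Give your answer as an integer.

12

Set 307 + 120·log₂(N + 1) ≤ 752.
log₂(N + 1) ≤ (752 − 307) / 120 = 3.7083.
N + 1 ≤ 2^3.7083 = 13.0710.
N ≤ 12.0710, so the largest integer N is 12.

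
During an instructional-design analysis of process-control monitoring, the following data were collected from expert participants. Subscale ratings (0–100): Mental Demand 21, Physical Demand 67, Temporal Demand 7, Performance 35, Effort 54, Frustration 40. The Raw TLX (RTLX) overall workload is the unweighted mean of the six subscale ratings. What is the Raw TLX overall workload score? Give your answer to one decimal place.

Sum of ratings = 21 + 67 + 7 + 35 + 54 + 40 = 224.
RTLX = 224 / 6 = 37.3333 ≈ 37.3.

37.3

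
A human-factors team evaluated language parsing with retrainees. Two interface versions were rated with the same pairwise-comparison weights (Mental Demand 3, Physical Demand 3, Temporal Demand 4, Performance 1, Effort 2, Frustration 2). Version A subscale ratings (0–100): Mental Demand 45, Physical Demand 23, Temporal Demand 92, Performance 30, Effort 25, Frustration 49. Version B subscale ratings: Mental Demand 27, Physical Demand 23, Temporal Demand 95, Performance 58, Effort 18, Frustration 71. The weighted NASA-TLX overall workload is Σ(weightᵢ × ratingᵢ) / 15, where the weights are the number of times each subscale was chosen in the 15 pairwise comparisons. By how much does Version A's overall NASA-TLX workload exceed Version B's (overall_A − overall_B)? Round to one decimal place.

Version A weighted sum = 3·45 + 3·23 + 4·92 + 1·30 + 2·25 + 2·49 = 135 + 69 + 368 + 30 + 50 + 98 = 750; overall_A = 750/15 = 50.0000.
Version B weighted sum = 3·27 + 3·23 + 4·95 + 1·58 + 2·18 + 2·71 = 81 + 69 + 380 + 58 + 36 + 142 = 766; overall_B = 766/15 = 51.0667.
Difference = 50.0000 − 51.0667 = -1.0667 ≈ -1.1.

-1.1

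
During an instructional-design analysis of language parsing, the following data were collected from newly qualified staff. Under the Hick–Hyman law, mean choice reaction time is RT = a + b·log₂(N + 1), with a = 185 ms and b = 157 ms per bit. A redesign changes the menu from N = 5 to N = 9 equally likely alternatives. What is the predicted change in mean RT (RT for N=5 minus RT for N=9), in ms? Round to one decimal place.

-115.7

RT(5) = 185 + 157·log₂(6) = 185 + 157·2.5850 = 590.8450 ms.
RT(9) = 185 + 157·log₂(10) = 185 + 157·3.3219 = 706.5383 ms.
Difference = 590.8450 − 706.5383 = -115.6933 ≈ -115.7 ms.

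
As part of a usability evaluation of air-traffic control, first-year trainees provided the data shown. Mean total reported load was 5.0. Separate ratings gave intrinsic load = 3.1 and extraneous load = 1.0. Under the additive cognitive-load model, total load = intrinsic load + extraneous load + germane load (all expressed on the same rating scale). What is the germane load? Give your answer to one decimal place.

germane load = total − intrinsic − extraneous
             = 5.0 − 3.1 − 1.0 = 0.9.

0.9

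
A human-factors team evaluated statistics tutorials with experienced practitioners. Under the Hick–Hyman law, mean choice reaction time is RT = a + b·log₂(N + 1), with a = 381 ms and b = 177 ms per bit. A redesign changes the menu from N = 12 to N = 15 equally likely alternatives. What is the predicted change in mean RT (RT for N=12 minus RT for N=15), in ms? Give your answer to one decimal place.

-53.0

RT(12) = 381 + 177·log₂(13) = 381 + 177·3.7004 = 1035.9708 ms.
RT(15) = 381 + 177·log₂(16) = 381 + 177·4.0000 = 1089.0000 ms.
Difference = 1035.9708 − 1089.0000 = -53.0292 ≈ -53.0 ms.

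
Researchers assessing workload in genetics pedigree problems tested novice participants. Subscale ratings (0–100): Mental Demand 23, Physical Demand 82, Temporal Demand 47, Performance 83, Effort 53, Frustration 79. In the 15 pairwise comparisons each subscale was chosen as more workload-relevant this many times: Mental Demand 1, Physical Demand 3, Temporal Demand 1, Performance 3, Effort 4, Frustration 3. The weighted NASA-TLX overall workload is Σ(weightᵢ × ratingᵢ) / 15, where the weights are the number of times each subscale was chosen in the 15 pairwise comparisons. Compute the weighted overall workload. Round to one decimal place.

67.6

The tallies are the weights (they sum to 15).
Weighted sum = 1·23 + 3·82 + 1·47 + 3·83 + 4·53 + 3·79
            = 23 + 246 + 47 + 249 + 212 + 237 = 1014.
Overall workload = 1014 / 15 = 67.6000 ≈ 67.6.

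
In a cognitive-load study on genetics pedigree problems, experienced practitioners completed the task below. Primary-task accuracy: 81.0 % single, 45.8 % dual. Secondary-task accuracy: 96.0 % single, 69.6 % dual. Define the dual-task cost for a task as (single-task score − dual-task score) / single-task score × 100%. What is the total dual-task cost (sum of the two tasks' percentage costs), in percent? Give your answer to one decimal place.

71.0

Primary cost = (81.0 − 45.8) / 81.0 × 100% = 43.4568%.
Secondary cost = (96.0 − 69.6) / 96.0 × 100% = 27.5000%.
Total = 43.4568% + 27.5000% = 70.9568% ≈ 71.0%.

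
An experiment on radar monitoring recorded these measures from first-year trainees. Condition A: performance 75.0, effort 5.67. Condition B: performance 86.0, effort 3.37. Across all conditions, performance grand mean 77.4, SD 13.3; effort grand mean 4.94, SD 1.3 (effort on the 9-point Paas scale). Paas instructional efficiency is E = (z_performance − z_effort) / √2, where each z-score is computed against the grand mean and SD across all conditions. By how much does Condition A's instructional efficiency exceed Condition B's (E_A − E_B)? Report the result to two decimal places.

-1.84

Condition A: z_P = (75.0 − 77.4)/13.3 = -0.1805; z_E = (5.67 − 4.94)/1.3 = 0.5615; E_A = (-0.1805 − 0.5615)/√2 = -0.5247.
Condition B: z_P = (86.0 − 77.4)/13.3 = 0.6466; z_E = (3.37 − 4.94)/1.3 = -1.2077; E_B = (0.6466 − (-1.2077))/√2 = 1.3112.
E_A − E_B = -0.5247 − 1.3112 = -1.8359 ≈ -1.84.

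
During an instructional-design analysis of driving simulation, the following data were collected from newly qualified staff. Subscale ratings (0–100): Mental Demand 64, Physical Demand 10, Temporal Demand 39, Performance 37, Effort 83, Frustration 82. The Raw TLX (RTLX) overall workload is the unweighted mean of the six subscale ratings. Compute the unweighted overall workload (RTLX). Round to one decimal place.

52.5

Sum of ratings = 64 + 10 + 39 + 37 + 83 + 82 = 315.
RTLX = 315 / 6 = 52.5000 ≈ 52.5.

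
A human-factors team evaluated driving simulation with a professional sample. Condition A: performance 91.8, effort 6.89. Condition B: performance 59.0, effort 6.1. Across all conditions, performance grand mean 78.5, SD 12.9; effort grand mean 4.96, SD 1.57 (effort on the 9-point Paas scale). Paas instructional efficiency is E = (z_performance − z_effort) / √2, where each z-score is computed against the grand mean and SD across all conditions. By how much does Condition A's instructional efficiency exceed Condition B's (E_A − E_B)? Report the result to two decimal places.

1.44

Condition A: z_P = (91.8 − 78.5)/12.9 = 1.0310; z_E = (6.89 − 4.96)/1.57 = 1.2293; E_A = (1.0310 − 1.2293)/√2 = -0.1402.
Condition B: z_P = (59.0 − 78.5)/12.9 = -1.5116; z_E = (6.1 − 4.96)/1.57 = 0.7261; E_B = (-1.5116 − 0.7261)/√2 = -1.5823.
E_A − E_B = -0.1402 − (-1.5823) = 1.4421 ≈ 1.44.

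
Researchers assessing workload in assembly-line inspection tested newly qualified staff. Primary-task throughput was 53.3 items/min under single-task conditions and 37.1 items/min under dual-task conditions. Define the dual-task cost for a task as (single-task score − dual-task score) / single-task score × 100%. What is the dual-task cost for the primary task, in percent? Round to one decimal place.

Cost = (53.3 − 37.1) / 53.3 × 100%
     = 16.2000 / 53.3 × 100% = 30.3940%.
≈ 30.4%.

30.4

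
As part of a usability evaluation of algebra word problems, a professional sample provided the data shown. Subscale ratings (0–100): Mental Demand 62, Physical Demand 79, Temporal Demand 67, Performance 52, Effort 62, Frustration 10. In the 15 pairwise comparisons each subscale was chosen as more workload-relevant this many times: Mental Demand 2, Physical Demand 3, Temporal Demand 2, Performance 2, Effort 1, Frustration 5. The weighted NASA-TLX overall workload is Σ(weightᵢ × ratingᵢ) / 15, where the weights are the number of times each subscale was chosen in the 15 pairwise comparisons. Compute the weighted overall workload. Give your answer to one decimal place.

The tallies are the weights (they sum to 15).
Weighted sum = 2·62 + 3·79 + 2·67 + 2·52 + 1·62 + 5·10
            = 124 + 237 + 134 + 104 + 62 + 50 = 711.
Overall workload = 711 / 15 = 47.4000 ≈ 47.4.

47.4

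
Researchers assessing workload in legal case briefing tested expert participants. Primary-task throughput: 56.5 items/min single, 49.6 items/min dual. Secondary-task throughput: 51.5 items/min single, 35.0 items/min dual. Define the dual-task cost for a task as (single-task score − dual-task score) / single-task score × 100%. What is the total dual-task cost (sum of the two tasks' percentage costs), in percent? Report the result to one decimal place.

44.3

Primary cost = (56.5 − 49.6) / 56.5 × 100% = 12.2124%.
Secondary cost = (51.5 − 35.0) / 51.5 × 100% = 32.0388%.
Total = 12.2124% + 32.0388% = 44.2512% ≈ 44.3%.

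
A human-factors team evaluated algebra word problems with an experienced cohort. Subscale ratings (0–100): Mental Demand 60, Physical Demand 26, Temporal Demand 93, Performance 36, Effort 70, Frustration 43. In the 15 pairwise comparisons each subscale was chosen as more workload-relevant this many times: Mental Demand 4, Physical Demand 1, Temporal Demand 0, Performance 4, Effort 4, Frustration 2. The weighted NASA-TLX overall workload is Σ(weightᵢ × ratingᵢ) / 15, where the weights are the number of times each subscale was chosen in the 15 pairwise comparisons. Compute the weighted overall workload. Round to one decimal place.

51.7

The tallies are the weights (they sum to 15).
Weighted sum = 4·60 + 1·26 + 0·93 + 4·36 + 4·70 + 2·43
            = 240 + 26 + 0 + 144 + 280 + 86 = 776.
Overall workload = 776 / 15 = 51.7333 ≈ 51.7.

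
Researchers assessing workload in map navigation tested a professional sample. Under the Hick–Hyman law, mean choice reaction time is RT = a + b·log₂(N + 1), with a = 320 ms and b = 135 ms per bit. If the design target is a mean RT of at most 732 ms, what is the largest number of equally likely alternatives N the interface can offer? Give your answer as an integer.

Set 320 + 135·log₂(N + 1) ≤ 732.
log₂(N + 1) ≤ (732 − 320) / 135 = 3.0519.
N + 1 ≤ 2^3.0519 = 8.2930.
N ≤ 7.2930, so the largest integer N is 7.

7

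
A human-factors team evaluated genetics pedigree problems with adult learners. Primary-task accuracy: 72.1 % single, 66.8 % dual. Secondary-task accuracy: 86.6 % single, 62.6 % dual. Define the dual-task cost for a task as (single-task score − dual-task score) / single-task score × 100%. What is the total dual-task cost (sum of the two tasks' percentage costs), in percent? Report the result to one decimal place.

35.1

Primary cost = (72.1 − 66.8) / 72.1 × 100% = 7.3509%.
Secondary cost = (86.6 − 62.6) / 86.6 × 100% = 27.7136%.
Total = 7.3509% + 27.7136% = 35.0645% ≈ 35.1%.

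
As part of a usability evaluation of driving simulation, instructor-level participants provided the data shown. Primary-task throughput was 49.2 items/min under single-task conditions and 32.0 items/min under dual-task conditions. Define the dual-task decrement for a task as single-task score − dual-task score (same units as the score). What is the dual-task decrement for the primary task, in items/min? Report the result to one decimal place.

Decrement = 49.2 − 32.0 = 17.2000 items/min ≈ 17.2 items/min.

17.2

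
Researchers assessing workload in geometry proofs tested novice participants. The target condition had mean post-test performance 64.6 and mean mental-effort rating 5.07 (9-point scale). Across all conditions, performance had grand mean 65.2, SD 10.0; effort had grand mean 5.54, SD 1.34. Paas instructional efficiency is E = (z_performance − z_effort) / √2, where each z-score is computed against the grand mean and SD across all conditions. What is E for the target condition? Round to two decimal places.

0.21

z_performance = (64.6 − 65.2) / 10.0 = -0.6000 / 10.0 = -0.0600.
z_effort = (5.07 − 5.54) / 1.34 = -0.4700 / 1.34 = -0.3507.
z_P − z_E = -0.0600 − (-0.3507) = 0.2907.
E = 0.2907 / √2 = 0.2907 / 1.41421 = 0.2056 ≈ 0.21.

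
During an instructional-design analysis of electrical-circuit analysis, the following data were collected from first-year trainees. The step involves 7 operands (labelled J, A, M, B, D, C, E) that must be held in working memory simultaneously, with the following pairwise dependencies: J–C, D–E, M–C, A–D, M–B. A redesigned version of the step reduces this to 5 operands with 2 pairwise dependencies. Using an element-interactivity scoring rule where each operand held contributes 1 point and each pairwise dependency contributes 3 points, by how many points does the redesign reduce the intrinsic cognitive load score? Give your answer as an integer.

11

Original: 7 × 1 + 5 × 3 = 7 + 15 = 22.
Redesigned: 5 × 1 + 2 × 3 = 5 + 6 = 11.
Reduction = 22 − 11 = 11.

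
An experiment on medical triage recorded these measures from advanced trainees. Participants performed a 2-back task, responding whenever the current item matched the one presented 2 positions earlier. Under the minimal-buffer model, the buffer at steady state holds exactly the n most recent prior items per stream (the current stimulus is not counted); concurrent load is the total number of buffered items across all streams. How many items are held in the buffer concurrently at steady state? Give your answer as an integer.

The buffer holds the 2 most recent prior items.
Steady-state concurrent load = 2 items.

2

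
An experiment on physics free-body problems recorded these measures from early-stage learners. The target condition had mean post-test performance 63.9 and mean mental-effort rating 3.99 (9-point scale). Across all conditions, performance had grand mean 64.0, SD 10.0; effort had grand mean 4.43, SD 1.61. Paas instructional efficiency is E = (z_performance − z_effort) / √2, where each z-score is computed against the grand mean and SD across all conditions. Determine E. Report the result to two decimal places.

z_performance = (63.9 − 64.0) / 10.0 = -0.1000 / 10.0 = -0.0100.
z_effort = (3.99 − 4.43) / 1.61 = -0.4400 / 1.61 = -0.2733.
z_P − z_E = -0.0100 − (-0.2733) = 0.2633.
E = 0.2633 / √2 = 0.2633 / 1.41421 = 0.1862 ≈ 0.19.

0.19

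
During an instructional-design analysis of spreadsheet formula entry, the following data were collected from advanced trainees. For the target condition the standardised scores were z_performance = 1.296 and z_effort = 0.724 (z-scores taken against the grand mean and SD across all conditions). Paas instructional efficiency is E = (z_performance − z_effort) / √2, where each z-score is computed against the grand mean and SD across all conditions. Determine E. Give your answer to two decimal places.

z_P − z_E = 1.296 − 0.724 = 0.5720.
E = 0.5720 / √2 = 0.5720 / 1.41421 = 0.4045 ≈ 0.40.

0.40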